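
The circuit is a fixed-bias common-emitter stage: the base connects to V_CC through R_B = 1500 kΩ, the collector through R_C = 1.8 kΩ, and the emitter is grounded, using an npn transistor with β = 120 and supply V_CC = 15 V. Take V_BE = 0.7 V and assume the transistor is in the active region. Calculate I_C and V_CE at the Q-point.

I_C ≈ 1.1 mA, V_CE ≈ 13 V

Base loop: V_CC = I_B·R_B + V_BE, so I_B = (15 − 0.7)/1500 kΩ = 0.00953 mA.
In the active region I_C = β·I_B = 120 × 0.00953 = 1.14 mA.
Collector loop: V_CE = V_CC − I_C·R_C = 15 − 1.14×1.8 = 12.9 V.
Since V_CE = 12.9 V > V_CE(sat) ≈ 0.2 V, the transistor is in the active region as assumed.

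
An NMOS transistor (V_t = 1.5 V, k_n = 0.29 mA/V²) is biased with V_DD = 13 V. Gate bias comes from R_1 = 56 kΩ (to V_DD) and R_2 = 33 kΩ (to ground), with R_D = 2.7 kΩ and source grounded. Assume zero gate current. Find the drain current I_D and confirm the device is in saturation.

I_D ≈ 1.6 mA

V_G = V_DD·R_2/(R_1+R_2) = 13×33/89 = 4.82 V. With the source grounded, V_GS = V_G = 4.82 V.
Assume saturation: I_D = (k_n/2)(V_GS − V_t)² = (0.29/2)×(4.82 − 1.5)² = 0.145×3.32² = 1.6 mA.
V_DS = V_DD − I_D·R_D = 13 − 1.6×2.7 = 8.68 V.
Saturation requires V_DS ≥ V_GS − V_t = 3.32 V; 8.68 ≥ 3.32 ✓.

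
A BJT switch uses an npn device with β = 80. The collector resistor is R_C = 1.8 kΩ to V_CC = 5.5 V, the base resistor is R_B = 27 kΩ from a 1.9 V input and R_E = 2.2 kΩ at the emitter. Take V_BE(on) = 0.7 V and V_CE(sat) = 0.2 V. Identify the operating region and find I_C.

Assume active. Base-emitter loop: I_B = (V_BB − V_BE)/(R_B + (β+1)R_E) = (1.9 − 0.7)/(27 + 81×2.2) = 0.00585 mA.
I_C = β·I_B = 80×0.00585 = 0.468 mA.
V_CE = V_CC − I_C·R_C − I_E·R_E = 5.5 − 0.468×1.8 − 0.474×2.2 = 3.62 V > V_CE(sat), so the active-region assumption holds.

active; I_C ≈ 0.47 mA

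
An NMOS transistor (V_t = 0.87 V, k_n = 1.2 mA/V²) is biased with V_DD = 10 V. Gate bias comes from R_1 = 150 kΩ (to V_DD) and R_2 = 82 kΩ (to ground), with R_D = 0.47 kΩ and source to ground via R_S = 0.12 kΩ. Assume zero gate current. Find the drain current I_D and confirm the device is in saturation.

V_G = V_DD·R_2/(R_1+R_2) = 10×82/232 = 3.53 V.
Assume saturation: I_D = (k_n/2)(V_GS − V_t)² with V_GS = V_G − I_D·R_S = 3.53 − 0.12·I_D.
Substituting gives 0.00864·I_D² − 1.38·I_D + 4.26 = 0, with roots I_D = 3.14 or 157 mA.
The root I_D = 157 mA gives V_GS = -15.3 V ≤ V_t, so take I_D = 3.14 mA.
Then V_GS = 3.16 V and V_DS = V_DD − I_D(R_D+R_S) = 10 − 3.14×0.59 = 8.15 V.
Saturation requires V_DS ≥ V_GS − V_t = 2.29 V; 8.15 ≥ 2.29 ✓.

I_D ≈ 3.1 mA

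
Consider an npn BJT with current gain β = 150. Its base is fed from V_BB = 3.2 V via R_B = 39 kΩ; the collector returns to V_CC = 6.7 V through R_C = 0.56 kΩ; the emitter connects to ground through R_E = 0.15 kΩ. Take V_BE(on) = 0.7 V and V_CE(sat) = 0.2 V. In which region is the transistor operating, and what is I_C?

Assume active. Base-emitter loop: I_B = (V_BB − V_BE)/(R_B + (β+1)R_E) = (3.2 − 0.7)/(39 + 151×0.15) = 0.0406 mA.
I_C = β·I_B = 150×0.0406 = 6.08 mA.
V_CE = V_CC − I_C·R_C − I_E·R_E = 6.7 − 6.08×0.56 − 6.12×0.15 = 2.38 V > V_CE(sat), so the active-region assumption holds.

active; I_C ≈ 6.1 mA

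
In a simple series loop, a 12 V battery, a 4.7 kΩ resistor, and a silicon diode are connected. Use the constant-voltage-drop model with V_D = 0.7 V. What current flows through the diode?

KVL around the loop: 12 = V_D + I·R = 0.7 + I × 4.7 kΩ.
So I = (12 − 0.7) / 4.7 kΩ = 11.3 / 4.7 = 2.4 mA.

I ≈ 2.4 mA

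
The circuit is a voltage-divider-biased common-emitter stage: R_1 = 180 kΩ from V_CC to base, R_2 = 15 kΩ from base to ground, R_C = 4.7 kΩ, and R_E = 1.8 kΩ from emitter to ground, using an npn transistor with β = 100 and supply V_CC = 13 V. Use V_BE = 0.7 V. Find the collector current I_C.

Thevenize the base divider: V_Th = V_CC·R_2/(R_1+R_2) = 13×15/195 = 1 V, R_Th = R_1‖R_2 = 13.8 kΩ.
Base-emitter loop: V_Th = I_B·R_Th + V_BE + (β+1)I_B·R_E, so I_B = (1 − 0.7) / (13.8 + 101×1.8) = 0.00153 mA.
I_C = β·I_B = 100×0.00153 = 0.153 mA, and I_E = (β+1)I_B = 0.155 mA.
V_CE = V_CC − I_C·R_C − I_E·R_E = 13 − 0.153×4.7 − 0.155×1.8 = 12 V.
V_CE = 12 V > 0.2 V confirms active-region operation.

I_C ≈ 0.15 mA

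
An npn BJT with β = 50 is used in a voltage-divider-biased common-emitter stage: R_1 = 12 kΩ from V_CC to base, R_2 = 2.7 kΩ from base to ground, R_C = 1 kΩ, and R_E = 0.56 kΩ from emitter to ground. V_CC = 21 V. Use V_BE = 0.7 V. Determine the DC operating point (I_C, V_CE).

Thevenize the base divider: V_Th = V_CC·R_2/(R_1+R_2) = 21×2.7/14.7 = 3.86 V, R_Th = R_1‖R_2 = 2.2 kΩ.
Base-emitter loop: V_Th = I_B·R_Th + V_BE + (β+1)I_B·R_E, so I_B = (3.86 − 0.7) / (2.2 + 51×0.56) = 0.103 mA.
I_C = β·I_B = 50×0.103 = 5.13 mA, and I_E = (β+1)I_B = 5.23 mA.
V_CE = V_CC − I_C·R_C − I_E·R_E = 21 − 5.13×1 − 5.23×0.56 = 12.9 V.
V_CE = 12.9 V > 0.2 V confirms active-region operation.

I_C ≈ 5.1 mA, V_CE ≈ 13 V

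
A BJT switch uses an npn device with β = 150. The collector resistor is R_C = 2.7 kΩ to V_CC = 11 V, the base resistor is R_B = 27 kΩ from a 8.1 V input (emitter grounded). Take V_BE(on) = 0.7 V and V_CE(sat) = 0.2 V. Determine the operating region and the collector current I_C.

saturation; I_C ≈ 4 mA

Assume active: I_B = (8.1 − 0.7)/27 = 0.274 mA, giving I_C = β·I_B = 41.1 mA.
But then V_CE = 11 − 41.1×2.7 = -100 V < V_CE(sat) = 0.2 V — impossible in the active region.
So the transistor is saturated. With V_CE = 0.2 V, I_C = (V_CC − 0.2)/R_C = 10.8/2.7 = 4 mA.
Check: β·I_B = 41.1 mA > I_C = 4 mA, confirming saturation.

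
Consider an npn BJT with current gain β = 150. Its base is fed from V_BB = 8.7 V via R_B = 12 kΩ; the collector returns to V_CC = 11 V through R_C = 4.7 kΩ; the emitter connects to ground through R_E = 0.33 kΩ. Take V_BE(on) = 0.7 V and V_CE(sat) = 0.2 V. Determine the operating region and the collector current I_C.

saturation; I_C ≈ 2.1 mA

Assume active: I_B = (8.7 − 0.7)/(12 + 151×0.33) = 0.129 mA, I_C = β·I_B = 19.4 mA.
Then V_CE = 11 − 19.4×4.7 − 19.5×0.33 = -86.7 V < 0.2 V — the active assumption fails.
Re-solve with V_CE = 0.2 V. KCL at the emitter: V_E/R_E = (V_BB−0.7−V_E)/R_B + (V_CC−0.2−V_E)/R_C, giving V_E = 0.891 V.
I_C = (V_CC − 0.2 − V_E)/R_C = (10.8 − 0.891)/4.7 = 2.11 mA.
Check: I_B = (8 − 0.891)/12 = 0.592 mA, and β·I_B = 88.9 mA > I_C, confirming saturation.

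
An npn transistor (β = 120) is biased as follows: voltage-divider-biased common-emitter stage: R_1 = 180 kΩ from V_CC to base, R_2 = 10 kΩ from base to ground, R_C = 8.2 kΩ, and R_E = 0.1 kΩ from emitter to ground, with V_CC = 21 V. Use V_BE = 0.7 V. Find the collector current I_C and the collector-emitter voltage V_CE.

Thevenize the base divider: V_Th = V_CC·R_2/(R_1+R_2) = 21×10/190 = 1.11 V, R_Th = R_1‖R_2 = 9.47 kΩ.
Base-emitter loop: V_Th = I_B·R_Th + V_BE + (β+1)I_B·R_E, so I_B = (1.11 − 0.7) / (9.47 + 121×0.1) = 0.0188 mA.
I_C = β·I_B = 120×0.0188 = 2.25 mA, and I_E = (β+1)I_B = 2.27 mA.
V_CE = V_CC − I_C·R_C − I_E·R_E = 21 − 2.25×8.2 − 2.27×0.1 = 2.29 V.
V_CE = 2.29 V > 0.2 V confirms active-region operation.

I_C ≈ 2.3 mA, V_CE ≈ 2.3 V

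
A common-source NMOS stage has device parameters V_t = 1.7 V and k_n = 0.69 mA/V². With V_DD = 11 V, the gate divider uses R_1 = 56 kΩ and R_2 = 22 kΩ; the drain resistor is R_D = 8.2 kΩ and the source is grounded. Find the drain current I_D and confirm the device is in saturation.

V_G = V_DD·R_2/(R_1+R_2) = 11×22/78 = 3.1 V. With the source grounded, V_GS = V_G = 3.1 V.
Assume saturation: I_D = (k_n/2)(V_GS − V_t)² = (0.69/2)×(3.1 − 1.7)² = 0.345×1.4² = 0.679 mA.
V_DS = V_DD − I_D·R_D = 11 − 0.679×8.2 = 5.43 V.
Saturation requires V_DS ≥ V_GS − V_t = 1.4 V; 5.43 ≥ 1.4 ✓.

I_D ≈ 0.68 mA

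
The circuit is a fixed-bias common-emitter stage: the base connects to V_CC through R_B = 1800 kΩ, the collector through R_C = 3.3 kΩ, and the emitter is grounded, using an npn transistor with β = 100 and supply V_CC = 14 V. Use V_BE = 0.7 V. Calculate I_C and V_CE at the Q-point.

Base loop: V_CC = I_B·R_B + V_BE, so I_B = (14 − 0.7)/1800 kΩ = 0.00739 mA.
In the active region I_C = β·I_B = 100 × 0.00739 = 0.739 mA.
Collector loop: V_CE = V_CC − I_C·R_C = 14 − 0.739×3.3 = 11.6 V.
Since V_CE = 11.6 V > V_CE(sat) ≈ 0.2 V, the transistor is in the active region as assumed.

I_C ≈ 0.74 mA, V_CE ≈ 12 V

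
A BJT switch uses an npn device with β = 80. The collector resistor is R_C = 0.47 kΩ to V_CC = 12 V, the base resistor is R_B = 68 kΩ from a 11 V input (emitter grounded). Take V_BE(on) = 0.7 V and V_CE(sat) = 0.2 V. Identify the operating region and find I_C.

Assume active. Base-emitter loop: I_B = (V_BB − V_BE)/R_B = (11 − 0.7)/68 = 0.151 mA.
I_C = β·I_B = 80×0.151 = 12.1 mA.
V_CE = V_CC − I_C·R_C = 12 − 12.1×0.47 = 6.3 V > V_CE(sat), so the active-region assumption holds.

active; I_C ≈ 12 mA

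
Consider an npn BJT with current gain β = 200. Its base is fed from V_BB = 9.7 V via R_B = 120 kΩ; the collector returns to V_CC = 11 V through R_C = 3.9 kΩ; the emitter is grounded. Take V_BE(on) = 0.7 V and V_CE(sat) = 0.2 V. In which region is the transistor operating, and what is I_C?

Assume active: I_B = (9.7 − 0.7)/120 = 0.075 mA, giving I_C = β·I_B = 15 mA.
But then V_CE = 11 − 15×3.9 = -47.5 V < V_CE(sat) = 0.2 V — impossible in the active region.
So the transistor is saturated. With V_CE = 0.2 V, I_C = (V_CC − 0.2)/R_C = 10.8/3.9 = 2.77 mA.
Check: β·I_B = 15 mA > I_C = 2.77 mA, confirming saturation.

saturation; I_C ≈ 2.8 mA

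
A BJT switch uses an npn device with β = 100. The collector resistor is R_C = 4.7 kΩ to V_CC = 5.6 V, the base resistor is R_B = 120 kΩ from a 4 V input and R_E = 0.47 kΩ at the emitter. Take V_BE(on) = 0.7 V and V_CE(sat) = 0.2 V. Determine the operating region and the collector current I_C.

saturation; I_C ≈ 1 mA

Assume active: I_B = (4 − 0.7)/(120 + 101×0.47) = 0.0197 mA, I_C = β·I_B = 1.97 mA.
Then V_CE = 5.6 − 1.97×4.7 − 1.99×0.47 = -4.6 V < 0.2 V — the active assumption fails.
Re-solve with V_CE = 0.2 V. KCL at the emitter: V_E/R_E = (V_BB−0.7−V_E)/R_B + (V_CC−0.2−V_E)/R_C, giving V_E = 0.501 V.
I_C = (V_CC − 0.2 − V_E)/R_C = (5.4 − 0.501)/4.7 = 1.04 mA.
Check: I_B = (3.3 − 0.501)/120 = 0.0233 mA, and β·I_B = 2.33 mA > I_C, confirming saturation.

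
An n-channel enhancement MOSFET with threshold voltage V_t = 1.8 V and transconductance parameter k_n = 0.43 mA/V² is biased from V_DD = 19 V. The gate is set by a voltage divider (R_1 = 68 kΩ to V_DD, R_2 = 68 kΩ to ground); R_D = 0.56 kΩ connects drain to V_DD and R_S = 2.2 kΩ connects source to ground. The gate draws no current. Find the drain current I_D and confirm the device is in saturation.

V_G = V_DD·R_2/(R_1+R_2) = 19×68/136 = 9.5 V.
Assume saturation: I_D = (k_n/2)(V_GS − V_t)² with V_GS = V_G − I_D·R_S = 9.5 − 2.2·I_D.
Substituting gives 1.04·I_D² − 8.28·I_D + 12.7 = 0, with roots I_D = 2.08 or 5.88 mA.
The root I_D = 5.88 mA gives V_GS = -3.43 V ≤ V_t, so take I_D = 2.08 mA.
Then V_GS = 4.91 V and V_DS = V_DD − I_D(R_D+R_S) = 19 − 2.08×2.76 = 13.2 V.
Saturation requires V_DS ≥ V_GS − V_t = 3.11 V; 13.2 ≥ 3.11 ✓.

I_D ≈ 2.1 mA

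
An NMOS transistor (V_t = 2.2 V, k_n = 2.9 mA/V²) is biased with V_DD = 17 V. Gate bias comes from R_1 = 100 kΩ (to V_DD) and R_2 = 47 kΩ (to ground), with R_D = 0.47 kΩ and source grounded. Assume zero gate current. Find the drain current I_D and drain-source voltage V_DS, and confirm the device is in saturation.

I_D ≈ 15 mA, V_DS ≈ 9.9 V

V_G = V_DD·R_2/(R_1+R_2) = 17×47/147 = 5.44 V. With the source grounded, V_GS = V_G = 5.44 V.
Assume saturation: I_D = (k_n/2)(V_GS − V_t)² = (2.9/2)×(5.44 − 2.2)² = 1.45×3.24² = 15.2 mA.
V_DS = V_DD − I_D·R_D = 17 − 15.2×0.47 = 9.87 V.
Saturation requires V_DS ≥ V_GS − V_t = 3.24 V; 9.87 ≥ 3.24 ✓.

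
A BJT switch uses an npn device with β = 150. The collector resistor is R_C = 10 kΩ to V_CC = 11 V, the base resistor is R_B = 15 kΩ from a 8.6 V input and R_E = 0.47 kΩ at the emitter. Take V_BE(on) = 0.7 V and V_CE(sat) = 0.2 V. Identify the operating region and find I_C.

saturation; I_C ≈ 1 mA

Assume active: I_B = (8.6 − 0.7)/(15 + 151×0.47) = 0.0919 mA, I_C = β·I_B = 13.8 mA.
Then V_CE = 11 − 13.8×10 − 13.9×0.47 = -133 V < 0.2 V — the active assumption fails.
Re-solve with V_CE = 0.2 V. KCL at the emitter: V_E/R_E = (V_BB−0.7−V_E)/R_B + (V_CC−0.2−V_E)/R_C, giving V_E = 0.7 V.
I_C = (V_CC − 0.2 − V_E)/R_C = (10.8 − 0.7)/10 = 1.01 mA.
Check: I_B = (7.9 − 0.7)/15 = 0.48 mA, and β·I_B = 72 mA > I_C, confirming saturation.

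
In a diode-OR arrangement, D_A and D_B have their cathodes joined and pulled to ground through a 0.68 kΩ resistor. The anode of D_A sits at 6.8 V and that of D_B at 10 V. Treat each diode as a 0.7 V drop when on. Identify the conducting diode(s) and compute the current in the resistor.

Assume both conduct. Then node N would need to be at both 6.8−0.7 = 6.1 V and 10−0.7 = 9.3 V, which is impossible.
Assume only D_B conducts: V_N = 10 − 0.7 = 9.3 V, so I_R = 9.3/0.68 = 13.7 mA.
Check D_A: its anode-to-cathode voltage is 6.8 − 9.3 = -2.5 V < 0.7 V, so it is off. The assumption is consistent.

Only D_B conducts; I_R ≈ 14 mA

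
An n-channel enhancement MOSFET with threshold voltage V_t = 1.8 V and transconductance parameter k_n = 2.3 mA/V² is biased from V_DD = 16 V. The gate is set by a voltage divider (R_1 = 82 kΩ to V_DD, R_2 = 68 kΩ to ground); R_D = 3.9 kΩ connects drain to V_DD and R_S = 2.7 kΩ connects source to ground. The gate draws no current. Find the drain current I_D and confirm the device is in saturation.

I_D ≈ 1.6 mA

V_G = V_DD·R_2/(R_1+R_2) = 16×68/150 = 7.25 V.
Assume saturation: I_D = (k_n/2)(V_GS − V_t)² with V_GS = V_G − I_D·R_S = 7.25 − 2.7·I_D.
Substituting gives 8.38·I_D² − 34.9·I_D + 34.2 = 0, with roots I_D = 1.58 or 2.57 mA.
The root I_D = 2.57 mA gives V_GS = 0.304 V ≤ V_t, so take I_D = 1.58 mA.
Then V_GS = 2.97 V and V_DS = V_DD − I_D(R_D+R_S) = 16 − 1.58×6.6 = 5.54 V.
Saturation requires V_DS ≥ V_GS − V_t = 1.17 V; 5.54 ≥ 1.17 ✓.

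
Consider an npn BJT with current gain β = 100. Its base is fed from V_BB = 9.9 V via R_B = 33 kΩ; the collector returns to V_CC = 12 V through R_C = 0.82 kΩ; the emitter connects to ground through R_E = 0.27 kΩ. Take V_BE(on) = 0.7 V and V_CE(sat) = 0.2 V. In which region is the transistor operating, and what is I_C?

Assume active: I_B = (9.9 − 0.7)/(33 + 101×0.27) = 0.153 mA, I_C = β·I_B = 15.3 mA.
Then V_CE = 12 − 15.3×0.82 − 15.4×0.27 = -4.68 V < 0.2 V — the active assumption fails.
Re-solve with V_CE = 0.2 V. KCL at the emitter: V_E/R_E = (V_BB−0.7−V_E)/R_B + (V_CC−0.2−V_E)/R_C, giving V_E = 2.96 V.
I_C = (V_CC − 0.2 − V_E)/R_C = (11.8 − 2.96)/0.82 = 10.8 mA.
Check: I_B = (9.2 − 2.96)/33 = 0.189 mA, and β·I_B = 18.9 mA > I_C, confirming saturation.

saturation; I_C ≈ 11 mA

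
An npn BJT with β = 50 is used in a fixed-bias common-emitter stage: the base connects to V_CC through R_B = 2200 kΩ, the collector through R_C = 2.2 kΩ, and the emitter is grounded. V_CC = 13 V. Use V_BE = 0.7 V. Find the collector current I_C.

I_C ≈ 0.28 mA

Base loop: V_CC = I_B·R_B + V_BE, so I_B = (13 − 0.7)/2200 kΩ = 0.00559 mA.
In the active region I_C = β·I_B = 50 × 0.00559 = 0.28 mA.
Collector loop: V_CE = V_CC − I_C·R_C = 13 − 0.28×2.2 = 12.4 V.
Since V_CE = 12.4 V > V_CE(sat) ≈ 0.2 V, the transistor is in the active region as assumed.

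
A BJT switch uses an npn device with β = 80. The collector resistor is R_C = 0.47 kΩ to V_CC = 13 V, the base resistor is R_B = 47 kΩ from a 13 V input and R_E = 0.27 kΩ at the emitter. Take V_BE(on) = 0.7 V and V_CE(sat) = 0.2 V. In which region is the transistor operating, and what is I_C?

active; I_C ≈ 14 mA

Assume active. Base-emitter loop: I_B = (V_BB − V_BE)/(R_B + (β+1)R_E) = (13 − 0.7)/(47 + 81×0.27) = 0.179 mA.
I_C = β·I_B = 80×0.179 = 14.3 mA.
V_CE = V_CC − I_C·R_C − I_E·R_E = 13 − 14.3×0.47 − 14.5×0.27 = 2.38 V > V_CE(sat), so the active-region assumption holds.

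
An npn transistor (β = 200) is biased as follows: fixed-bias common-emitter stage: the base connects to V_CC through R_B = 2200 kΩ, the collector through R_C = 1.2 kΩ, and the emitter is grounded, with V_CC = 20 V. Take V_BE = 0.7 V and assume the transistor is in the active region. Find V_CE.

Base loop: V_CC = I_B·R_B + V_BE, so I_B = (20 − 0.7)/2200 kΩ = 0.00877 mA.
In the active region I_C = β·I_B = 200 × 0.00877 = 1.75 mA.
Collector loop: V_CE = V_CC − I_C·R_C = 20 − 1.75×1.2 = 17.9 V.
Since V_CE = 17.9 V > V_CE(sat) ≈ 0.2 V, the transistor is in the active region as assumed.

V_CE ≈ 18 V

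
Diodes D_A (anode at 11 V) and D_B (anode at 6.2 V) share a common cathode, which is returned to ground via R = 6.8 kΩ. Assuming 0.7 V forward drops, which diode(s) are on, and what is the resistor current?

Assume both conduct. Then node N would need to be at both 11−0.7 = 10.3 V and 6.2−0.7 = 5.5 V, which is impossible.
Assume only D_A conducts: V_N = 11 − 0.7 = 10.3 V, so I_R = 10.3/6.8 = 1.51 mA.
Check D_B: its anode-to-cathode voltage is 6.2 − 10.3 = -4.1 V < 0.7 V, so it is off. The assumption is consistent.

Only D_A conducts; I_R ≈ 1.5 mA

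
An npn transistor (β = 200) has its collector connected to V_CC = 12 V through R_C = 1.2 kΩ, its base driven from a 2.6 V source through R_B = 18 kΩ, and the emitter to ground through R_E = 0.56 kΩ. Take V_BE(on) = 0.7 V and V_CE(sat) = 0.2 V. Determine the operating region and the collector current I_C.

Assume active. Base-emitter loop: I_B = (V_BB − V_BE)/(R_B + (β+1)R_E) = (2.6 − 0.7)/(18 + 201×0.56) = 0.0146 mA.
I_C = β·I_B = 200×0.0146 = 2.91 mA.
V_CE = V_CC − I_C·R_C − I_E·R_E = 12 − 2.91×1.2 − 2.93×0.56 = 6.87 V > V_CE(sat), so the active-region assumption holds.

active; I_C ≈ 2.9 mA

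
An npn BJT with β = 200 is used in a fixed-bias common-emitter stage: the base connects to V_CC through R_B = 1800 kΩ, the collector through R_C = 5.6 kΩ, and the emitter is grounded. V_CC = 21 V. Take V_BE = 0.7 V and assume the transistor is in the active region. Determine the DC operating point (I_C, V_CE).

I_C ≈ 2.3 mA, V_CE ≈ 8.4 V

Base loop: V_CC = I_B·R_B + V_BE, so I_B = (21 − 0.7)/1800 kΩ = 0.0113 mA.
In the active region I_C = β·I_B = 200 × 0.0113 = 2.26 mA.
Collector loop: V_CE = V_CC − I_C·R_C = 21 − 2.26×5.6 = 8.37 V.
Since V_CE = 8.37 V > V_CE(sat) ≈ 0.2 V, the transistor is in the active region as assumed.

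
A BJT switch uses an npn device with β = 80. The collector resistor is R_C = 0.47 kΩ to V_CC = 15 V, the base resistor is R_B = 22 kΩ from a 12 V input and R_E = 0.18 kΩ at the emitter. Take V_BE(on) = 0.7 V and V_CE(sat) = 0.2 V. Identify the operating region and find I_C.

Assume active: I_B = (12 − 0.7)/(22 + 81×0.18) = 0.309 mA, I_C = β·I_B = 24.7 mA.
Then V_CE = 15 − 24.7×0.47 − 25×0.18 = -1.12 V < 0.2 V — the active assumption fails.
Re-solve with V_CE = 0.2 V. KCL at the emitter: V_E/R_E = (V_BB−0.7−V_E)/R_B + (V_CC−0.2−V_E)/R_C, giving V_E = 4.14 V.
I_C = (V_CC − 0.2 − V_E)/R_C = (14.8 − 4.14)/0.47 = 22.7 mA.
Check: I_B = (11.3 − 4.14)/22 = 0.325 mA, and β·I_B = 26 mA > I_C, confirming saturation.

saturation; I_C ≈ 23 mA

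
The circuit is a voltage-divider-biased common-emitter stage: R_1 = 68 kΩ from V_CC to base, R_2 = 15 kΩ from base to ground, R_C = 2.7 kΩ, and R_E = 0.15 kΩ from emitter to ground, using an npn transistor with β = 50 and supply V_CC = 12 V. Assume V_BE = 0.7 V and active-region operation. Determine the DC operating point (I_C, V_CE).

Thevenize the base divider: V_Th = V_CC·R_2/(R_1+R_2) = 12×15/83 = 2.17 V, R_Th = R_1‖R_2 = 12.3 kΩ.
Base-emitter loop: V_Th = I_B·R_Th + V_BE + (β+1)I_B·R_E, so I_B = (2.17 − 0.7) / (12.3 + 51×0.15) = 0.0737 mA.
I_C = β·I_B = 50×0.0737 = 3.68 mA, and I_E = (β+1)I_B = 3.76 mA.
V_CE = V_CC − I_C·R_C − I_E·R_E = 12 − 3.68×2.7 − 3.76×0.15 = 1.49 V.
V_CE = 1.49 V > 0.2 V confirms active-region operation.

I_C ≈ 3.7 mA, V_CE ≈ 1.5 V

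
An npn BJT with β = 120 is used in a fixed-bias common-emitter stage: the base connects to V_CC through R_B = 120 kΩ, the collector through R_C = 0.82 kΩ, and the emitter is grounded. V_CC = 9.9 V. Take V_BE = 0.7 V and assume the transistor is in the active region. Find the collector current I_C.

I_C ≈ 9.2 mA

Base loop: V_CC = I_B·R_B + V_BE, so I_B = (9.9 − 0.7)/120 kΩ = 0.0767 mA.
In the active region I_C = β·I_B = 120 × 0.0767 = 9.2 mA.
Collector loop: V_CE = V_CC − I_C·R_C = 9.9 − 9.2×0.82 = 2.36 V.
Since V_CE = 2.36 V > V_CE(sat) ≈ 0.2 V, the transistor is in the active region as assumed.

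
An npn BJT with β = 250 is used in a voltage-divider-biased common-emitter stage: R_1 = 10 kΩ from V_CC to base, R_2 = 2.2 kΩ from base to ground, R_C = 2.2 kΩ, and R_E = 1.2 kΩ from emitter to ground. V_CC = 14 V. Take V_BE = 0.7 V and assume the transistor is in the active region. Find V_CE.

Thevenize the base divider: V_Th = V_CC·R_2/(R_1+R_2) = 14×2.2/12.2 = 2.52 V, R_Th = R_1‖R_2 = 1.8 kΩ.
Base-emitter loop: V_Th = I_B·R_Th + V_BE + (β+1)I_B·R_E, so I_B = (2.52 − 0.7) / (1.8 + 251×1.2) = 0.00602 mA.
I_C = β·I_B = 250×0.00602 = 1.51 mA, and I_E = (β+1)I_B = 1.51 mA.
V_CE = V_CC − I_C·R_C − I_E·R_E = 14 − 1.51×2.2 − 1.51×1.2 = 8.87 V.
V_CE = 8.87 V > 0.2 V confirms active-region operation.

V_CE ≈ 8.9 V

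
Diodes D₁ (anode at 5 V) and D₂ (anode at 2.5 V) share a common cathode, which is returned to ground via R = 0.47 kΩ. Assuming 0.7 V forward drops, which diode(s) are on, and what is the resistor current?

Only D₁ conducts; I_R ≈ 9.1 mA

Assume both conduct. Then node N would need to be at both 5−0.7 = 4.3 V and 2.5−0.7 = 1.8 V, which is impossible.
Assume only D₁ conducts: V_N = 5 − 0.7 = 4.3 V, so I_R = 4.3/0.47 = 9.15 mA.
Check D₂: its anode-to-cathode voltage is 2.5 − 4.3 = -1.8 V < 0.7 V, so it is off. The assumption is consistent.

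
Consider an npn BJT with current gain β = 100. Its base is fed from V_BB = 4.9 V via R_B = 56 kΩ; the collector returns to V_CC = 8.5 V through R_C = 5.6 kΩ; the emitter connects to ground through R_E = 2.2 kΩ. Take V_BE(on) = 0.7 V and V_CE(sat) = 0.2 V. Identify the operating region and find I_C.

saturation; I_C ≈ 1.1 mA

Assume active: I_B = (4.9 − 0.7)/(56 + 101×2.2) = 0.0151 mA, I_C = β·I_B = 1.51 mA.
Then V_CE = 8.5 − 1.51×5.6 − 1.52×2.2 = -3.31 V < 0.2 V — the active assumption fails.
Re-solve with V_CE = 0.2 V. KCL at the emitter: V_E/R_E = (V_BB−0.7−V_E)/R_B + (V_CC−0.2−V_E)/R_C, giving V_E = 2.39 V.
I_C = (V_CC − 0.2 − V_E)/R_C = (8.3 − 2.39)/5.6 = 1.05 mA.
Check: I_B = (4.2 − 2.39)/56 = 0.0323 mA, and β·I_B = 3.23 mA > I_C, confirming saturation.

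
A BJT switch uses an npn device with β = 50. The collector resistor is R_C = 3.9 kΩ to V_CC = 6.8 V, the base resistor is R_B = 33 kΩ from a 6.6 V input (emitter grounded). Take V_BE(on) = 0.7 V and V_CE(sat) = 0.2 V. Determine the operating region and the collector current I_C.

saturation; I_C ≈ 1.7 mA

Assume active: I_B = (6.6 − 0.7)/33 = 0.179 mA, giving I_C = β·I_B = 8.94 mA.
But then V_CE = 6.8 − 8.94×3.9 = -28.1 V < V_CE(sat) = 0.2 V — impossible in the active region.
So the transistor is saturated. With V_CE = 0.2 V, I_C = (V_CC − 0.2)/R_C = 6.6/3.9 = 1.69 mA.
Check: β·I_B = 8.94 mA > I_C = 1.69 mA, confirming saturation.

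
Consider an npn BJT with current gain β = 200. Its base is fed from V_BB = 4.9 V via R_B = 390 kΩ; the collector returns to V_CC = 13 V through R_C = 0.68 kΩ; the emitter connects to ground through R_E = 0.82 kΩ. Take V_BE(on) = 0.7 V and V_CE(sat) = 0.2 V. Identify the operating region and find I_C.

Assume active. Base-emitter loop: I_B = (V_BB − V_BE)/(R_B + (β+1)R_E) = (4.9 − 0.7)/(390 + 201×0.82) = 0.00757 mA.
I_C = β·I_B = 200×0.00757 = 1.51 mA.
V_CE = V_CC − I_C·R_C − I_E·R_E = 13 − 1.51×0.68 − 1.52×0.82 = 10.7 V > V_CE(sat), so the active-region assumption holds.

active; I_C ≈ 1.5 mA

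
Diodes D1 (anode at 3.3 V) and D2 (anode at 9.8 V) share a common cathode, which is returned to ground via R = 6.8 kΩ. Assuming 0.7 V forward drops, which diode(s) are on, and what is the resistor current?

Assume both conduct. Then node N would need to be at both 3.3−0.7 = 2.6 V and 9.8−0.7 = 9.1 V, which is impossible.
Assume only D2 conducts: V_N = 9.8 − 0.7 = 9.1 V, so I_R = 9.1/6.8 = 1.34 mA.
Check D1: its anode-to-cathode voltage is 3.3 − 9.1 = -5.8 V < 0.7 V, so it is off. The assumption is consistent.

Only D2 conducts; I_R ≈ 1.3 mA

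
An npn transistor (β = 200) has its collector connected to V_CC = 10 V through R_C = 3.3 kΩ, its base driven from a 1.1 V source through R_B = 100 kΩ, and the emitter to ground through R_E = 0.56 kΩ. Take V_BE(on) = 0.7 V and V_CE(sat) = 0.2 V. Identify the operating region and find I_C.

active; I_C ≈ 0.38 mA

Assume active. Base-emitter loop: I_B = (V_BB − V_BE)/(R_B + (β+1)R_E) = (1.1 − 0.7)/(100 + 201×0.56) = 0.00188 mA.
I_C = β·I_B = 200×0.00188 = 0.376 mA.
V_CE = V_CC − I_C·R_C − I_E·R_E = 10 − 0.376×3.3 − 0.378×0.56 = 8.55 V > V_CE(sat), so the active-region assumption holds.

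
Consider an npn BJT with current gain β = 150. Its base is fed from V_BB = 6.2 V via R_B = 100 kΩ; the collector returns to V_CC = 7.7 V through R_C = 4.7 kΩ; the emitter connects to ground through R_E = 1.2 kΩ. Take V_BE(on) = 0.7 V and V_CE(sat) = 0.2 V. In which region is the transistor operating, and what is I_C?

saturation; I_C ≈ 1.3 mA

Assume active: I_B = (6.2 − 0.7)/(100 + 151×1.2) = 0.0196 mA, I_C = β·I_B = 2.93 mA.
Then V_CE = 7.7 − 2.93×4.7 − 2.95×1.2 = -9.63 V < 0.2 V — the active assumption fails.
Re-solve with V_CE = 0.2 V. KCL at the emitter: V_E/R_E = (V_BB−0.7−V_E)/R_B + (V_CC−0.2−V_E)/R_C, giving V_E = 1.56 V.
I_C = (V_CC − 0.2 − V_E)/R_C = (7.5 − 1.56)/4.7 = 1.26 mA.
Check: I_B = (5.5 − 1.56)/100 = 0.0394 mA, and β·I_B = 5.91 mA > I_C, confirming saturation.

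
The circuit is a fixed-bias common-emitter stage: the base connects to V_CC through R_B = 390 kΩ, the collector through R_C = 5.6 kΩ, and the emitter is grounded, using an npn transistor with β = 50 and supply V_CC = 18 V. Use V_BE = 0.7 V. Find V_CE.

Base loop: V_CC = I_B·R_B + V_BE, so I_B = (18 − 0.7)/390 kΩ = 0.0444 mA.
In the active region I_C = β·I_B = 50 × 0.0444 = 2.22 mA.
Collector loop: V_CE = V_CC − I_C·R_C = 18 − 2.22×5.6 = 5.58 V.
Since V_CE = 5.58 V > V_CE(sat) ≈ 0.2 V, the transistor is in the active region as assumed.

V_CE ≈ 5.6 V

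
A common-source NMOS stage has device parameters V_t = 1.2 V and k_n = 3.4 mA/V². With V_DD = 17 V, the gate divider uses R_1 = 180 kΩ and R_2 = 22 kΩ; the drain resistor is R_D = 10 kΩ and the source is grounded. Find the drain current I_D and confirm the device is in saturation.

I_D ≈ 0.72 mA

V_G = V_DD·R_2/(R_1+R_2) = 17×22/202 = 1.85 V. With the source grounded, V_GS = V_G = 1.85 V.
Assume saturation: I_D = (k_n/2)(V_GS − V_t)² = (3.4/2)×(1.85 − 1.2)² = 1.7×0.651² = 0.722 mA.
V_DS = V_DD − I_D·R_D = 17 − 0.722×10 = 9.78 V.
Saturation requires V_DS ≥ V_GS − V_t = 0.651 V; 9.78 ≥ 0.651 ✓.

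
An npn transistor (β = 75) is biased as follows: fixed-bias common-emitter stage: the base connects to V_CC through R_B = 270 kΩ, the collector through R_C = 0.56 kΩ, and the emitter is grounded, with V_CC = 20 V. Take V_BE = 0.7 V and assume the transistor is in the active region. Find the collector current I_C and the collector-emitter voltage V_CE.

Base loop: V_CC = I_B·R_B + V_BE, so I_B = (20 − 0.7)/270 kΩ = 0.0715 mA.
In the active region I_C = β·I_B = 75 × 0.0715 = 5.36 mA.
Collector loop: V_CE = V_CC − I_C·R_C = 20 − 5.36×0.56 = 17 V.
Since V_CE = 17 V > V_CE(sat) ≈ 0.2 V, the transistor is in the active region as assumed.

I_C ≈ 5.4 mA, V_CE ≈ 17 V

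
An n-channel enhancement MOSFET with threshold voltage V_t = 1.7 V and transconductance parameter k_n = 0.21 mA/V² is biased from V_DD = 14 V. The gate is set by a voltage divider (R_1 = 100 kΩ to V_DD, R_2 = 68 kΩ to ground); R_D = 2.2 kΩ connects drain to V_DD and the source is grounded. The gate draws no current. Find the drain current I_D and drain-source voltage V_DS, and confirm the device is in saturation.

I_D ≈ 1.7 mA, V_DS ≈ 10 V

V_G = V_DD·R_2/(R_1+R_2) = 14×68/168 = 5.67 V. With the source grounded, V_GS = V_G = 5.67 V.
Assume saturation: I_D = (k_n/2)(V_GS − V_t)² = (0.21/2)×(5.67 − 1.7)² = 0.105×3.97² = 1.65 mA.
V_DS = V_DD − I_D·R_D = 14 − 1.65×2.2 = 10.4 V.
Saturation requires V_DS ≥ V_GS − V_t = 3.97 V; 10.4 ≥ 3.97 ✓.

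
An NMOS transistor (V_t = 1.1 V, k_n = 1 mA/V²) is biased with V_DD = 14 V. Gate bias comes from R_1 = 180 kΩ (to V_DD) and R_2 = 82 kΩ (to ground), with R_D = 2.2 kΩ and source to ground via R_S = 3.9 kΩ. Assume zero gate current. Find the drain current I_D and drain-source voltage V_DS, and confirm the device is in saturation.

V_G = V_DD·R_2/(R_1+R_2) = 14×82/262 = 4.38 V.
Assume saturation: I_D = (k_n/2)(V_GS − V_t)² with V_GS = V_G − I_D·R_S = 4.38 − 3.9·I_D.
Substituting gives 7.6·I_D² − 13.8·I_D + 5.38 = 0, with roots I_D = 0.568 or 1.25 mA.
The root I_D = 1.25 mA gives V_GS = -0.479 V ≤ V_t, so take I_D = 0.568 mA.
Then V_GS = 2.17 V and V_DS = V_DD − I_D(R_D+R_S) = 14 − 0.568×6.1 = 10.5 V.
Saturation requires V_DS ≥ V_GS − V_t = 1.07 V; 10.5 ≥ 1.07 ✓.

I_D ≈ 0.57 mA, V_DS ≈ 11 V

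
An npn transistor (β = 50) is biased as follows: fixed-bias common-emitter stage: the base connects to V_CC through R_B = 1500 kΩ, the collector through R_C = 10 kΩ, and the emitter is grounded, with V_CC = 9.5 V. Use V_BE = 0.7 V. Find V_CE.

V_CE ≈ 6.6 V

Base loop: V_CC = I_B·R_B + V_BE, so I_B = (9.5 − 0.7)/1500 kΩ = 0.00587 mA.
In the active region I_C = β·I_B = 50 × 0.00587 = 0.293 mA.
Collector loop: V_CE = V_CC − I_C·R_C = 9.5 − 0.293×10 = 6.57 V.
Since V_CE = 6.57 V > V_CE(sat) ≈ 0.2 V, the transistor is in the active region as assumed.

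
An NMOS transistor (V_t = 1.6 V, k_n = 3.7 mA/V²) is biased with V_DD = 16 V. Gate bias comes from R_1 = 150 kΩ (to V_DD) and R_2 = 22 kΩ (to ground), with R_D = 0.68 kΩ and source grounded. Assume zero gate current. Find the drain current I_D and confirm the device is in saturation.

I_D ≈ 0.37 mA

V_G = V_DD·R_2/(R_1+R_2) = 16×22/172 = 2.05 V. With the source grounded, V_GS = V_G = 2.05 V.
Assume saturation: I_D = (k_n/2)(V_GS − V_t)² = (3.7/2)×(2.05 − 1.6)² = 1.85×0.447² = 0.369 mA.
V_DS = V_DD − I_D·R_D = 16 − 0.369×0.68 = 15.7 V.
Saturation requires V_DS ≥ V_GS − V_t = 0.447 V; 15.7 ≥ 0.447 ✓.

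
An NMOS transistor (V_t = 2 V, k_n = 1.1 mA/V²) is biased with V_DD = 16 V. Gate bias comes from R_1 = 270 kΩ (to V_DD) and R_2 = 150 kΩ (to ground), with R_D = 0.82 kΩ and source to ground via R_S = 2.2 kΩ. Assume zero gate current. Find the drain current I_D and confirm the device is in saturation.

V_G = V_DD·R_2/(R_1+R_2) = 16×150/420 = 5.71 V.
Assume saturation: I_D = (k_n/2)(V_GS − V_t)² with V_GS = V_G − I_D·R_S = 5.71 − 2.2·I_D.
Substituting gives 2.66·I_D² − 9.99·I_D + 7.59 = 0, with roots I_D = 1.06 or 2.69 mA.
The root I_D = 2.69 mA gives V_GS = -0.213 V ≤ V_t, so take I_D = 1.06 mA.
Then V_GS = 3.39 V and V_DS = V_DD − I_D(R_D+R_S) = 16 − 1.06×3.02 = 12.8 V.
Saturation requires V_DS ≥ V_GS − V_t = 1.39 V; 12.8 ≥ 1.39 ✓.

I_D ≈ 1.1 mA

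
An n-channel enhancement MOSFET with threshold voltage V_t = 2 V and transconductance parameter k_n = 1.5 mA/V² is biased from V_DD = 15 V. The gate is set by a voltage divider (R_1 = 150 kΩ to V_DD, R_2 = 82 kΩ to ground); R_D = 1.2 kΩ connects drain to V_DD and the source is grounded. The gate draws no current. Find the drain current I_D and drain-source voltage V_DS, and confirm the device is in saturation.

I_D ≈ 8.2 mA, V_DS ≈ 5.2 V

V_G = V_DD·R_2/(R_1+R_2) = 15×82/232 = 5.3 V. With the source grounded, V_GS = V_G = 5.3 V.
Assume saturation: I_D = (k_n/2)(V_GS − V_t)² = (1.5/2)×(5.3 − 2)² = 0.75×3.3² = 8.18 mA.
V_DS = V_DD − I_D·R_D = 15 − 8.18×1.2 = 5.19 V.
Saturation requires V_DS ≥ V_GS − V_t = 3.3 V; 5.19 ≥ 3.3 ✓.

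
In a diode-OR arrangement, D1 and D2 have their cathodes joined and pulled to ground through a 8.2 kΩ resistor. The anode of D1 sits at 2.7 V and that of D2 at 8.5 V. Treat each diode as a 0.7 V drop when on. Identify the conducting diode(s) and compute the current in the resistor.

Only D2 conducts; I_R ≈ 0.95 mA

Assume both conduct. Then node N would need to be at both 2.7−0.7 = 2 V and 8.5−0.7 = 7.8 V, which is impossible.
Assume only D2 conducts: V_N = 8.5 − 0.7 = 7.8 V, so I_R = 7.8/8.2 = 0.951 mA.
Check D1: its anode-to-cathode voltage is 2.7 − 7.8 = -5.1 V < 0.7 V, so it is off. The assumption is consistent.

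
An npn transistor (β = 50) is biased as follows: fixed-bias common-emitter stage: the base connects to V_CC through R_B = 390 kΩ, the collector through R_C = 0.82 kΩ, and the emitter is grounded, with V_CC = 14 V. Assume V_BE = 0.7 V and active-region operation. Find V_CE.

V_CE ≈ 13 V

Base loop: V_CC = I_B·R_B + V_BE, so I_B = (14 − 0.7)/390 kΩ = 0.0341 mA.
In the active region I_C = β·I_B = 50 × 0.0341 = 1.71 mA.
Collector loop: V_CE = V_CC − I_C·R_C = 14 − 1.71×0.82 = 12.6 V.
Since V_CE = 12.6 V > V_CE(sat) ≈ 0.2 V, the transistor is in the active region as assumed.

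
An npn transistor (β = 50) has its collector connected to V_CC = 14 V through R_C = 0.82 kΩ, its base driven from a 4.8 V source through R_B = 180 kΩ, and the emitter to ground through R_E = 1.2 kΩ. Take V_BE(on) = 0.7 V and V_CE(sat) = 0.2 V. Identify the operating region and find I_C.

Assume active. Base-emitter loop: I_B = (V_BB − V_BE)/(R_B + (β+1)R_E) = (4.8 − 0.7)/(180 + 51×1.2) = 0.017 mA.
I_C = β·I_B = 50×0.017 = 0.85 mA.
V_CE = V_CC − I_C·R_C − I_E·R_E = 14 − 0.85×0.82 − 0.867×1.2 = 12.3 V > V_CE(sat), so the active-region assumption holds.

active; I_C ≈ 0.85 mA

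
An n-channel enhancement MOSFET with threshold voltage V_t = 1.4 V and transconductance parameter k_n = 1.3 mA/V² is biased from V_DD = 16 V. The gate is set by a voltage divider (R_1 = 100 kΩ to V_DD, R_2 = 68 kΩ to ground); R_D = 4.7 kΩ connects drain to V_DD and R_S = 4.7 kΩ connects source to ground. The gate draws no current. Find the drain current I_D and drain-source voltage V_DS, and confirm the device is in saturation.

I_D ≈ 0.84 mA, V_DS ≈ 8.1 V

V_G = V_DD·R_2/(R_1+R_2) = 16×68/168 = 6.48 V.
Assume saturation: I_D = (k_n/2)(V_GS − V_t)² with V_GS = V_G − I_D·R_S = 6.48 − 4.7·I_D.
Substituting gives 14.4·I_D² − 32·I_D + 16.7 = 0, with roots I_D = 0.838 or 1.39 mA.
The root I_D = 1.39 mA gives V_GS = -0.063 V ≤ V_t, so take I_D = 0.838 mA.
Then V_GS = 2.54 V and V_DS = V_DD − I_D(R_D+R_S) = 16 − 0.838×9.4 = 8.12 V.
Saturation requires V_DS ≥ V_GS − V_t = 1.14 V; 8.12 ≥ 1.14 ✓.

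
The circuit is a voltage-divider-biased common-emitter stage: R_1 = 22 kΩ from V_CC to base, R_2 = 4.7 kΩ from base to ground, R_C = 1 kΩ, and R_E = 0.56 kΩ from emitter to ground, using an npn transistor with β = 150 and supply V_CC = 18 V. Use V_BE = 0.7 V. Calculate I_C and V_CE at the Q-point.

I_C ≈ 4.2 mA, V_CE ≈ 11 V

Thevenize the base divider: V_Th = V_CC·R_2/(R_1+R_2) = 18×4.7/26.7 = 3.17 V, R_Th = R_1‖R_2 = 3.87 kΩ.
Base-emitter loop: V_Th = I_B·R_Th + V_BE + (β+1)I_B·R_E, so I_B = (3.17 − 0.7) / (3.87 + 151×0.56) = 0.0279 mA.
I_C = β·I_B = 150×0.0279 = 4.19 mA, and I_E = (β+1)I_B = 4.22 mA.
V_CE = V_CC − I_C·R_C − I_E·R_E = 18 − 4.19×1 − 4.22×0.56 = 11.5 V.
V_CE = 11.5 V > 0.2 V confirms active-region operation.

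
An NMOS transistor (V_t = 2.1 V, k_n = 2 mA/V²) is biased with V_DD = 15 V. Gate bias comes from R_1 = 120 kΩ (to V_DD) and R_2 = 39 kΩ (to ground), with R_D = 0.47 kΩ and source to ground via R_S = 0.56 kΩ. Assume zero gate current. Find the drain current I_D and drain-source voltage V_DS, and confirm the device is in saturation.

I_D ≈ 1 mA, V_DS ≈ 14 V

V_G = V_DD·R_2/(R_1+R_2) = 15×39/159 = 3.68 V.
Assume saturation: I_D = (k_n/2)(V_GS − V_t)² with V_GS = V_G − I_D·R_S = 3.68 − 0.56·I_D.
Substituting gives 0.314·I_D² − 2.77·I_D + 2.49 = 0, with roots I_D = 1.02 or 7.81 mA.
The root I_D = 7.81 mA gives V_GS = -0.695 V ≤ V_t, so take I_D = 1.02 mA.
Then V_GS = 3.11 V and V_DS = V_DD − I_D(R_D+R_S) = 15 − 1.02×1.03 = 14 V.
Saturation requires V_DS ≥ V_GS − V_t = 1.01 V; 14 ≥ 1.01 ✓.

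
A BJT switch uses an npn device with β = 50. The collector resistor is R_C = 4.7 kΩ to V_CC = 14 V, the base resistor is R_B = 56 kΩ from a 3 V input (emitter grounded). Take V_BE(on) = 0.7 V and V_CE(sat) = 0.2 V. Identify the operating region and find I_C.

Assume active. Base-emitter loop: I_B = (V_BB − V_BE)/R_B = (3 − 0.7)/56 = 0.0411 mA.
I_C = β·I_B = 50×0.0411 = 2.05 mA.
V_CE = V_CC − I_C·R_C = 14 − 2.05×4.7 = 4.35 V > V_CE(sat), so the active-region assumption holds.

active; I_C ≈ 2.1 mA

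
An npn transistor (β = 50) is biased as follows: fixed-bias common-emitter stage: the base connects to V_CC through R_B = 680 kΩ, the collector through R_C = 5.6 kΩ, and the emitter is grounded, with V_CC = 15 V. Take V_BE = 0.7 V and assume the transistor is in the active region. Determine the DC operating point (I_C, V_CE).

Base loop: V_CC = I_B·R_B + V_BE, so I_B = (15 − 0.7)/680 kΩ = 0.021 mA.
In the active region I_C = β·I_B = 50 × 0.021 = 1.05 mA.
Collector loop: V_CE = V_CC − I_C·R_C = 15 − 1.05×5.6 = 9.11 V.
Since V_CE = 9.11 V > V_CE(sat) ≈ 0.2 V, the transistor is in the active region as assumed.

I_C ≈ 1.1 mA, V_CE ≈ 9.1 V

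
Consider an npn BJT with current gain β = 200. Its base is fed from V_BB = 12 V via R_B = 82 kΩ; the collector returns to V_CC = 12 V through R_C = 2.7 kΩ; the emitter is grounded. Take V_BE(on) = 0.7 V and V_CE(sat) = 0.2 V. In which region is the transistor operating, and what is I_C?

saturation; I_C ≈ 4.4 mA

Assume active: I_B = (12 − 0.7)/82 = 0.138 mA, giving I_C = β·I_B = 27.6 mA.
But then V_CE = 12 − 27.6×2.7 = -62.4 V < V_CE(sat) = 0.2 V — impossible in the active region.
So the transistor is saturated. With V_CE = 0.2 V, I_C = (V_CC − 0.2)/R_C = 11.8/2.7 = 4.37 mA.
Check: β·I_B = 27.6 mA > I_C = 4.37 mA, confirming saturation.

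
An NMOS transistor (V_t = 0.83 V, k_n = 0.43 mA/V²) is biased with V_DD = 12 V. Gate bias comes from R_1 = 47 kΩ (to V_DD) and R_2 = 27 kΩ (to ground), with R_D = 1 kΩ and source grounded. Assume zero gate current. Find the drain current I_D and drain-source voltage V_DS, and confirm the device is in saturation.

V_G = V_DD·R_2/(R_1+R_2) = 12×27/74 = 4.38 V. With the source grounded, V_GS = V_G = 4.38 V.
Assume saturation: I_D = (k_n/2)(V_GS − V_t)² = (0.43/2)×(4.38 − 0.83)² = 0.215×3.55² = 2.71 mA.
V_DS = V_DD − I_D·R_D = 12 − 2.71×1 = 9.29 V.
Saturation requires V_DS ≥ V_GS − V_t = 3.55 V; 9.29 ≥ 3.55 ✓.

I_D ≈ 2.7 mA, V_DS ≈ 9.3 V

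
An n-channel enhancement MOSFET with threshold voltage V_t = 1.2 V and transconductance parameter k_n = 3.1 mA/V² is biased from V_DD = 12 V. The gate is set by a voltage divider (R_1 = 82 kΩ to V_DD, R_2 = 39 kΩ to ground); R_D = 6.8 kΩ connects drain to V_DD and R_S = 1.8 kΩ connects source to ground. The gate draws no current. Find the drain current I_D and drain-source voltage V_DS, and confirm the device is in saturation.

I_D ≈ 1 mA, V_DS ≈ 3.1 V

V_G = V_DD·R_2/(R_1+R_2) = 12×39/121 = 3.87 V.
Assume saturation: I_D = (k_n/2)(V_GS − V_t)² with V_GS = V_G − I_D·R_S = 3.87 − 1.8·I_D.
Substituting gives 5.02·I_D² − 15.9·I_D + 11 = 0, with roots I_D = 1.03 or 2.13 mA.
The root I_D = 2.13 mA gives V_GS = 0.0267 V ≤ V_t, so take I_D = 1.03 mA.
Then V_GS = 2.01 V and V_DS = V_DD − I_D(R_D+R_S) = 12 − 1.03×8.6 = 3.15 V.
Saturation requires V_DS ≥ V_GS − V_t = 0.815 V; 3.15 ≥ 0.815 ✓.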